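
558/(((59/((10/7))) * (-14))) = -2790/2891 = -0.97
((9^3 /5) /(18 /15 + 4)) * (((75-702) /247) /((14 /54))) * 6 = -1948617 /1183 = -1647.18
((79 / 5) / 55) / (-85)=-79 / 23375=-0.00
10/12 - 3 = -2.17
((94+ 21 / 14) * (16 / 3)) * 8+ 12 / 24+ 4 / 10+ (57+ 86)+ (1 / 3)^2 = 379681 / 90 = 4218.68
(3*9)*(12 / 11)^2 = 32.13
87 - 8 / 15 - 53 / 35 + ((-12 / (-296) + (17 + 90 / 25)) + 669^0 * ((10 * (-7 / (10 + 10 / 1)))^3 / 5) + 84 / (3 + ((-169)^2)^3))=17562778034318924537 / 181026121401700680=97.02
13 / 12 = 1.08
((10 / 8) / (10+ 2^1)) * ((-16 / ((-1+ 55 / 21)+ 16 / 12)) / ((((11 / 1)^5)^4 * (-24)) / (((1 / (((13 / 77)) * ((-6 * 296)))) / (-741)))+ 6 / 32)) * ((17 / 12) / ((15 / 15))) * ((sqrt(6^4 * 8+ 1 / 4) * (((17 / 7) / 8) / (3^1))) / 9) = 10115 * sqrt(41473) / 8071113670812759561338984268812328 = 0.00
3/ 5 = 0.60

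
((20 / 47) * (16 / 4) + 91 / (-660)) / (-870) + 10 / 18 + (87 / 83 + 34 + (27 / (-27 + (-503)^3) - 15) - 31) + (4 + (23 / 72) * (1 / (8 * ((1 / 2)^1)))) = -327471186226383877 / 51829914961677600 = -6.32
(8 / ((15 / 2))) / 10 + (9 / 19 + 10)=15077 / 1425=10.58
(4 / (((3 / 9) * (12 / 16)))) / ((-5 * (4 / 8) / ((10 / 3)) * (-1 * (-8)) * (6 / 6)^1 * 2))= -4 / 3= -1.33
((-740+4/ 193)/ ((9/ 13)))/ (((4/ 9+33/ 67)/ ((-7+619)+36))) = -80606492928/ 109045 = -739203.93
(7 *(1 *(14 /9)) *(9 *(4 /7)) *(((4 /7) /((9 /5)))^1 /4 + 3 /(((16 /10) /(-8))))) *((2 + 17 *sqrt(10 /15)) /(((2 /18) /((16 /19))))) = -2045440 *sqrt(6) /57 - 240640 /19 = -100564.99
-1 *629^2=-395641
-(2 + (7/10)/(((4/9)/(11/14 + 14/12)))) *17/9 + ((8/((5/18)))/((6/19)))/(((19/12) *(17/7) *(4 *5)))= -257047/30600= -8.40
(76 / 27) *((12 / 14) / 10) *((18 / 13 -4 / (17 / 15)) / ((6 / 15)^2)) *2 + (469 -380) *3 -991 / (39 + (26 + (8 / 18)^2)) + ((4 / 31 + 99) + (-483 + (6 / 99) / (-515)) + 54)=-121290745927228 / 1434723094805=-84.54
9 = 9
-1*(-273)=273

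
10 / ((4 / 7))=35 / 2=17.50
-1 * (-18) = 18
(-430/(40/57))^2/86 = 139707/32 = 4365.84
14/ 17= 0.82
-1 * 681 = -681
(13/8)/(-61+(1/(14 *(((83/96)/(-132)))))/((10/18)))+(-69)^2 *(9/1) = 80291789603/1873832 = 42848.98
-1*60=-60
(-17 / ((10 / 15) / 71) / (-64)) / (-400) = -3621 / 51200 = -0.07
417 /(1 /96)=40032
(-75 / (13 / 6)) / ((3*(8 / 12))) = -225 / 13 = -17.31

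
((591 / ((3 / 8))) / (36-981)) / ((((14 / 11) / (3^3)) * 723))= -8668 / 177135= -0.05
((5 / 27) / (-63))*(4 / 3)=-20 / 5103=-0.00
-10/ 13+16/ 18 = 14/ 117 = 0.12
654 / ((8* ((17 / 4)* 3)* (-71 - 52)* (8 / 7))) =-763 / 16728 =-0.05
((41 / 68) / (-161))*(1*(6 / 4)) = -123 / 21896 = -0.01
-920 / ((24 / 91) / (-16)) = 167440 / 3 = 55813.33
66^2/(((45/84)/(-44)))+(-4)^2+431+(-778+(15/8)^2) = -114592091/320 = -358100.28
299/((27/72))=2392/3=797.33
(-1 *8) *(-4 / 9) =32 / 9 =3.56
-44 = -44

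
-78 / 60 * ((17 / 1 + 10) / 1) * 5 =-351 / 2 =-175.50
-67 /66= -1.02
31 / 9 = 3.44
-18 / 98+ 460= 22531 / 49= 459.82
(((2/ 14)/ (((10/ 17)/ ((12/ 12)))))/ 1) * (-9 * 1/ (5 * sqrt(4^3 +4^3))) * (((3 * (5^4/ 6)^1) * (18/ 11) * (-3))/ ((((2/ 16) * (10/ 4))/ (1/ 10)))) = 4131 * sqrt(2)/ 308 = 18.97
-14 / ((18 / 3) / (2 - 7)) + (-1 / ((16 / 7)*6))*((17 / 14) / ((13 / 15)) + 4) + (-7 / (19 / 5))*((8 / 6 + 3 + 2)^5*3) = -3794187821 / 67392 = -56300.27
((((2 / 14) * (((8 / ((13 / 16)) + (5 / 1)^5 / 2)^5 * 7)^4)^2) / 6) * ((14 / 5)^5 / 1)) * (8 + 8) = 133326245977201463232311152037116047024369007547247498135450107354952109301723148492500469980117331179907948890239650758818638046805774168573488383680335998117731086969107562056483059895439651467 / 4847791972529736261726882741678667468654263971663052800000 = 27502468491367106126606080000000000000000000000000000000000000000000000000000000000000000000000000000000000000000000000000000000000000000.00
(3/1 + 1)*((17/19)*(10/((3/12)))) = 143.16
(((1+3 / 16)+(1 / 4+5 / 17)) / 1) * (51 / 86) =1413 / 1376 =1.03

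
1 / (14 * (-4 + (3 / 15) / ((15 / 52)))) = -75 / 3472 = -0.02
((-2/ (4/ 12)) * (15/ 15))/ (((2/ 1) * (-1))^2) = -1.50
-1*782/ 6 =-391/ 3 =-130.33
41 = 41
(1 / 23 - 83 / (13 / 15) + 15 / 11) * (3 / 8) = -931071 / 26312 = -35.39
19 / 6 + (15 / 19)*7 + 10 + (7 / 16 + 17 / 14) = 129881 / 6384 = 20.34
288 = 288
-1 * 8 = -8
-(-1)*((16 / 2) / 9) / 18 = 4 / 81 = 0.05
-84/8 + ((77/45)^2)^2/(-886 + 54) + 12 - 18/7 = -25833971287/23882040000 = -1.08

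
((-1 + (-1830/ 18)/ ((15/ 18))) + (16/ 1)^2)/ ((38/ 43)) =301/ 2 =150.50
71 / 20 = 3.55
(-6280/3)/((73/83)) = -2380.09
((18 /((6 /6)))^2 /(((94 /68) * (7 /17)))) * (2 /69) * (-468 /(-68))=859248 /7567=113.55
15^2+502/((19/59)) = 33893/19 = 1783.84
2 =2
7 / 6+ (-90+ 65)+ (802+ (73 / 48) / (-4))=149335 / 192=777.79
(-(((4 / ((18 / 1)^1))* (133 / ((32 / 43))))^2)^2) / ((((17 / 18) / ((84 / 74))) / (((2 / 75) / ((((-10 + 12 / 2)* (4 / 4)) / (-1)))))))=-7488217084988647 / 375636787200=-19934.73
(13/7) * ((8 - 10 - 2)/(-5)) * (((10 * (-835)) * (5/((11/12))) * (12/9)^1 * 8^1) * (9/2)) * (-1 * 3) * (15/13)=865728000/77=11243220.78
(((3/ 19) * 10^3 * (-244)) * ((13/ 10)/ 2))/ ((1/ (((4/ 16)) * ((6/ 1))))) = -713700/ 19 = -37563.16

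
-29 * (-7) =203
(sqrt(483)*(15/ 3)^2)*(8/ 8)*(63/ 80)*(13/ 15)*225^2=13820625*sqrt(483)/ 16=18983717.65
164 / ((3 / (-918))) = -50184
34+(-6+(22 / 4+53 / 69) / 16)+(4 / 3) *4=74465 / 2208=33.73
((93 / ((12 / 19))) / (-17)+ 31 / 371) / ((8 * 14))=-216411 / 2825536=-0.08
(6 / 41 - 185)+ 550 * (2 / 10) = -3069 / 41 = -74.85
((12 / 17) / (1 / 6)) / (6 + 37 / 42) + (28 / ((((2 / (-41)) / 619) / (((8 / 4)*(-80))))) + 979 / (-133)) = 37146754676205 / 653429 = 56848953.25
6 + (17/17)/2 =13/2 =6.50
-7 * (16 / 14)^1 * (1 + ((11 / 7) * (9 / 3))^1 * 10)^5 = -34772786283656 / 16807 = -2068946646.26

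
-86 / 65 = -1.32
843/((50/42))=17703/25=708.12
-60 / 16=-15 / 4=-3.75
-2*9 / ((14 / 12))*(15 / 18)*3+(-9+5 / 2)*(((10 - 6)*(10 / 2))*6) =-5730 / 7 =-818.57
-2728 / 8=-341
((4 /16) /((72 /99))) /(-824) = -11 /26368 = -0.00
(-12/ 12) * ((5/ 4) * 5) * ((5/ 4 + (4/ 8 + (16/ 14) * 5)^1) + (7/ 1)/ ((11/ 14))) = -126075/ 1232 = -102.33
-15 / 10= -3 / 2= -1.50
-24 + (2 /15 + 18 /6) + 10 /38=-5872 /285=-20.60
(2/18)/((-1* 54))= -1/486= -0.00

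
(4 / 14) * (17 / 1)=34 / 7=4.86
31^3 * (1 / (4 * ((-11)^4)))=29791 / 58564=0.51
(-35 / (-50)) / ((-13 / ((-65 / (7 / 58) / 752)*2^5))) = 1.23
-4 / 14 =-2 / 7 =-0.29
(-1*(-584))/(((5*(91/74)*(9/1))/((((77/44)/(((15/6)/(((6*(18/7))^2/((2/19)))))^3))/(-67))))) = -13066082675501285376/64045174375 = -204013538.93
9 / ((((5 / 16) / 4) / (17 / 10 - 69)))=-193824 / 25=-7752.96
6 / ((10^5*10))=3 / 500000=0.00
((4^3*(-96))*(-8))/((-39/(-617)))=10108928/13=777609.85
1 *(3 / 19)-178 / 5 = -3367 / 95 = -35.44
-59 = -59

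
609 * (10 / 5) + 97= 1315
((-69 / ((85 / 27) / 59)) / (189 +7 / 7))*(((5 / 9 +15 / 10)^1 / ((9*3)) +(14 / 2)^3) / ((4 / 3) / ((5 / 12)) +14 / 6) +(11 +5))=-1423236527 / 2680900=-530.88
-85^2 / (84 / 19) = -1634.23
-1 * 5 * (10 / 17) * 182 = -9100 / 17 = -535.29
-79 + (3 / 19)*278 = -35.11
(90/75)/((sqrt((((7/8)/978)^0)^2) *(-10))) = -3/25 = -0.12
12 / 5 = 2.40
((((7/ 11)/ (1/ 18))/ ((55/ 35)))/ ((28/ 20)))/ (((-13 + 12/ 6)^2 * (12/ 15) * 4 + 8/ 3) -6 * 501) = -675/ 339163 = -0.00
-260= -260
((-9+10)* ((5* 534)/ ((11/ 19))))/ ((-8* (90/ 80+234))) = -2.45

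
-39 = -39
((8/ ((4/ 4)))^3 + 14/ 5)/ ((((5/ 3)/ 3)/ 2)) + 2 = 46382/ 25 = 1855.28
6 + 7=13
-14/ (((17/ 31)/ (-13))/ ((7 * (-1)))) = -39494/ 17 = -2323.18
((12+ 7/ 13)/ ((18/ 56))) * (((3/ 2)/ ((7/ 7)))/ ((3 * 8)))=1141/ 468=2.44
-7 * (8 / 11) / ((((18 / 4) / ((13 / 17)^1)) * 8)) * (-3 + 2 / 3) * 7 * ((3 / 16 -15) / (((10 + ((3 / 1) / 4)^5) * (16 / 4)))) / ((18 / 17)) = -5636176 / 9340353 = -0.60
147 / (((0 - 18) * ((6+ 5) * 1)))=-49 / 66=-0.74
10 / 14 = 5 / 7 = 0.71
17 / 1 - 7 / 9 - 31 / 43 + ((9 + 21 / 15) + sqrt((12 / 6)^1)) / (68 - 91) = 669761 / 44505 - sqrt(2) / 23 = 14.99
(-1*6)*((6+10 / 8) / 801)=-29 / 534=-0.05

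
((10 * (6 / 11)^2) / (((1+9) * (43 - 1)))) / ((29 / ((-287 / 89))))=-246 / 312301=-0.00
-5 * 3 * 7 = -105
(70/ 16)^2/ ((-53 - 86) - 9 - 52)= -49/ 512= -0.10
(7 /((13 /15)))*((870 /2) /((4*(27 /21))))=35525 /52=683.17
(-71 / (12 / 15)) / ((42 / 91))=-4615 / 24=-192.29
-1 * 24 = -24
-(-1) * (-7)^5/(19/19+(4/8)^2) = -67228/5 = -13445.60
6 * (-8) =-48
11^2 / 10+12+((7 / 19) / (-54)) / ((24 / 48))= 123563 / 5130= 24.09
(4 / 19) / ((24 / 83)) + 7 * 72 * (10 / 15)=336.73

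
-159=-159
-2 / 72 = -1 / 36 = -0.03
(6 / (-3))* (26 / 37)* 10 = -520 / 37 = -14.05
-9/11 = -0.82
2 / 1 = 2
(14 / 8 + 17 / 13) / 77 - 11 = -43885 / 4004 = -10.96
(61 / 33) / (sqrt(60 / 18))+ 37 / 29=2.29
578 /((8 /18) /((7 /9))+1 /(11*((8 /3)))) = 356048 /373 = 954.55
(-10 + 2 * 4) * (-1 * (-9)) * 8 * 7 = -1008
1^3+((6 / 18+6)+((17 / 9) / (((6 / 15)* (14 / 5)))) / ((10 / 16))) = 632 / 63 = 10.03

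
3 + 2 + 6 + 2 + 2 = 15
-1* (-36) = 36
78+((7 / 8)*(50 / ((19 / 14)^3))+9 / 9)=661911 / 6859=96.50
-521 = -521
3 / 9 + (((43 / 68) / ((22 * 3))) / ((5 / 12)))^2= 3502447 / 10490700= 0.33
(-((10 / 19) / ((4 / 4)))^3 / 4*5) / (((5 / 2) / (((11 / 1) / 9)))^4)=-0.01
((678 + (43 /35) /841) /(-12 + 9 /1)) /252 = -19956973 /22252860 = -0.90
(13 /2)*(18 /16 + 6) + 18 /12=765 /16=47.81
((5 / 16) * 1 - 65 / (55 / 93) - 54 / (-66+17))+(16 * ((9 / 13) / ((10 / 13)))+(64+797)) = 33068963 / 43120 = 766.91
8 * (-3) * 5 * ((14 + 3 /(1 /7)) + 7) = -5040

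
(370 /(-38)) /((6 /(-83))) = 15355 /114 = 134.69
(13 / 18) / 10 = 13 / 180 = 0.07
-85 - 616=-701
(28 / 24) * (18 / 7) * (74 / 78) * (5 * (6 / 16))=555 / 104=5.34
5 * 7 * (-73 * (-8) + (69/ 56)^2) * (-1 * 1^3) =-9180925/ 448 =-20493.14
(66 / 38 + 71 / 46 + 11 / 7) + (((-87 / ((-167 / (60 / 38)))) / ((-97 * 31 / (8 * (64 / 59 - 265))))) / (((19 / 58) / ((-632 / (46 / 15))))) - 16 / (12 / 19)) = -3965688859843831 / 10332043814946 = -383.82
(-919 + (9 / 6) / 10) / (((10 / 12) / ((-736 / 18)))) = 3381368 / 75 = 45084.91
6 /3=2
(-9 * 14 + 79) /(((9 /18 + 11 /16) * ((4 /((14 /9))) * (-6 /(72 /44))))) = 4.20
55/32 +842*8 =215607/32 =6737.72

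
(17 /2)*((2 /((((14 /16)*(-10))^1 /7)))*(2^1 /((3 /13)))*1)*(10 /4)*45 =-13260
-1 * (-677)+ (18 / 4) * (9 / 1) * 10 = 1082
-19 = -19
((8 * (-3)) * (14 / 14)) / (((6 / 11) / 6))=-264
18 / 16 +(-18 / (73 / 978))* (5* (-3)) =2113137 / 584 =3618.39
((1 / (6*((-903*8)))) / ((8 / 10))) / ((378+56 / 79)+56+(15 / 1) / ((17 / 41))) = -6715 / 109642809024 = -0.00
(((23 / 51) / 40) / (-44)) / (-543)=23 / 48739680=0.00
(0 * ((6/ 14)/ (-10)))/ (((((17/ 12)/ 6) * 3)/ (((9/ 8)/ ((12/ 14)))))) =0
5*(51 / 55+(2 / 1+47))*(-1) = -2746 / 11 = -249.64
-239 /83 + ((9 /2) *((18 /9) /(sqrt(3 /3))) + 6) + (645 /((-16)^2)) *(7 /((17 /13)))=9249797 /361216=25.61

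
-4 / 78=-2 / 39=-0.05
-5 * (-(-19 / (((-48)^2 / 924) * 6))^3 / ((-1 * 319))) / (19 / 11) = 824042065 / 44335890432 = 0.02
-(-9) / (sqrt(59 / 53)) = 9* sqrt(3127) / 59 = 8.53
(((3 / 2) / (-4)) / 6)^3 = -1 / 4096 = -0.00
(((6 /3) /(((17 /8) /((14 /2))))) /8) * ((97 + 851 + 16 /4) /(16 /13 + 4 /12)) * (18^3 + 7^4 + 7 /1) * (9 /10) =226751616 /61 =3717239.61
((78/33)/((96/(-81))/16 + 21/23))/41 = 16146/234971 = 0.07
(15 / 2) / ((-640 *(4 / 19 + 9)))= -57 / 44800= -0.00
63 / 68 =0.93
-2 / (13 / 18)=-36 / 13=-2.77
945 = 945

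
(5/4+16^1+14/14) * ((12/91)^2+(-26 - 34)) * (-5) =45325335/8281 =5473.41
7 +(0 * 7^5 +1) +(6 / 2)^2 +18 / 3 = 23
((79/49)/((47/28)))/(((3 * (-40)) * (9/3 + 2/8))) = -158/64155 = -0.00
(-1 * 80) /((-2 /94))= 3760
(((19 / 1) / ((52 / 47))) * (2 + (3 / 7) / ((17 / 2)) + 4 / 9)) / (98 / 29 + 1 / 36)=69196784 / 5502679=12.58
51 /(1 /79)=4029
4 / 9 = 0.44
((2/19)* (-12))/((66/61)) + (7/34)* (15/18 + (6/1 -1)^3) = 1054789/42636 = 24.74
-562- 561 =-1123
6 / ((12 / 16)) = 8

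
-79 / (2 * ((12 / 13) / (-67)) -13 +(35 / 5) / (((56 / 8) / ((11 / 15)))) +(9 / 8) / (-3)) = 8257080 / 1324187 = 6.24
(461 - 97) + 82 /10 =1861 /5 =372.20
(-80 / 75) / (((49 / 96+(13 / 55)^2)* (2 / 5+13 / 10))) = -3097600 / 2795633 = -1.11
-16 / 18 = -8 / 9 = -0.89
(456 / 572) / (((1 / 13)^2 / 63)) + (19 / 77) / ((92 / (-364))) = 2147171 / 253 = 8486.84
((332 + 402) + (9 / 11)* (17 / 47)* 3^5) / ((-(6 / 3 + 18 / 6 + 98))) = -416657 / 53251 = -7.82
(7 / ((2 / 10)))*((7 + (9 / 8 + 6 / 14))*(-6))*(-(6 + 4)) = 35925 / 2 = 17962.50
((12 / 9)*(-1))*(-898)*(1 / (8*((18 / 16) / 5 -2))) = -17960 / 213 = -84.32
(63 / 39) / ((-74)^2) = 21 / 71188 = 0.00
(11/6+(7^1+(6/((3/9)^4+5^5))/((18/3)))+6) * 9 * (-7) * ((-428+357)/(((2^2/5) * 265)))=8397572925/26831356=312.98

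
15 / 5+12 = 15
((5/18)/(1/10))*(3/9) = 25/27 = 0.93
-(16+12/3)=-20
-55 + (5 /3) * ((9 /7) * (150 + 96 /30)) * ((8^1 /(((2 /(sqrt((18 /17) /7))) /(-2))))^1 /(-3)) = -55 + 18384 * sqrt(238) /833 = 285.47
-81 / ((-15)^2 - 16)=-81 / 209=-0.39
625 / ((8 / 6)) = 1875 / 4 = 468.75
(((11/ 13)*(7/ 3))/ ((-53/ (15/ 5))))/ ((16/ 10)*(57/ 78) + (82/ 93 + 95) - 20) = -465/ 320597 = -0.00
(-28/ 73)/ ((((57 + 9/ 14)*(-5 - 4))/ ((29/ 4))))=2842/ 530199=0.01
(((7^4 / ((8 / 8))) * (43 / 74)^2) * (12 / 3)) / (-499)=-4439449 / 683131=-6.50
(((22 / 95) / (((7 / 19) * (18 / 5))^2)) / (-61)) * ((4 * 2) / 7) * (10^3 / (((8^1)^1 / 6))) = -1045000 / 564921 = -1.85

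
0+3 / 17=3 / 17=0.18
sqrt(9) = 3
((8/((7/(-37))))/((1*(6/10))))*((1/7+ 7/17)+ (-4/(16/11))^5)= 11045.15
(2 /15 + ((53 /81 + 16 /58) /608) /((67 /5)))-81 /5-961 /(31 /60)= -47241757157 /25181280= -1876.07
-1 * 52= -52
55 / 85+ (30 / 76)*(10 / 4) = 2111 / 1292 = 1.63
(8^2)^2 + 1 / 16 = 65537 / 16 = 4096.06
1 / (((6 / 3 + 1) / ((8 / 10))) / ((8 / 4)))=8 / 15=0.53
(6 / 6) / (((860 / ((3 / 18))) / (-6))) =-1 / 860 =-0.00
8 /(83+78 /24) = 32 /345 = 0.09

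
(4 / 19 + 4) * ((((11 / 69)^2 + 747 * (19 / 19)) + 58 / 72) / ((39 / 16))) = 1519113920 / 1175967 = 1291.80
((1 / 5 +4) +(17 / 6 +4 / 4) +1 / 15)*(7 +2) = 729 / 10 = 72.90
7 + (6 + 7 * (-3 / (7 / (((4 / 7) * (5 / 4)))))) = 76 / 7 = 10.86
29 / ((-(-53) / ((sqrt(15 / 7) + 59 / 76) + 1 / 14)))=13079 / 28196 + 29 * sqrt(105) / 371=1.26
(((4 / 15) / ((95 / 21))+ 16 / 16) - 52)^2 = 585494809 / 225625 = 2594.99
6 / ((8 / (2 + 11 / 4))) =57 / 16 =3.56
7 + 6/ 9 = 23/ 3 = 7.67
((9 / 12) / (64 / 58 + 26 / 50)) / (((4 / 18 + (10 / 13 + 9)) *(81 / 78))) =122525 / 2751826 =0.04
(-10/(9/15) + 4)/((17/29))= -1102/51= -21.61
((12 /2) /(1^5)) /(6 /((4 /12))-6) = 1 /2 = 0.50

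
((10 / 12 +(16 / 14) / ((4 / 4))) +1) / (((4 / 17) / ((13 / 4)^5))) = 788997625 / 172032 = 4586.34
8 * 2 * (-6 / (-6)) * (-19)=-304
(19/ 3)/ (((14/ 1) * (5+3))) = 19/ 336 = 0.06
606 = 606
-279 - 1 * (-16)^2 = -535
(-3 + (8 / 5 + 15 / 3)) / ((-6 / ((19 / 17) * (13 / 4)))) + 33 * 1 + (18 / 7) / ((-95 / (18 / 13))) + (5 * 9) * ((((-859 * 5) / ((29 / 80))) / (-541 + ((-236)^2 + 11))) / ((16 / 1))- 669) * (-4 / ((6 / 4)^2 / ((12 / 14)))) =21586526165020413 / 470233329020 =45905.99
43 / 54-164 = -8813 / 54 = -163.20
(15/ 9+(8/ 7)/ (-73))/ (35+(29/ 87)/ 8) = 0.05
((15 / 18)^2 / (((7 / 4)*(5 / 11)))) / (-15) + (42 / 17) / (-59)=-18971 / 189567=-0.10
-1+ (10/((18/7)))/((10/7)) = 31/18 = 1.72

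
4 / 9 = 0.44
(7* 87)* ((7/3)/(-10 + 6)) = -1421/4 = -355.25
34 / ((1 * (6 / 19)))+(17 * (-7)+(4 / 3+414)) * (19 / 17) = 22382 / 51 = 438.86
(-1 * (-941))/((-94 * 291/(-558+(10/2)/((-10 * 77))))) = 80862953/4212516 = 19.20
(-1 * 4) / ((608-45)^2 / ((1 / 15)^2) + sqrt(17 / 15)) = -2139540750 / 38146955174254679 + 2 * sqrt(255) / 38146955174254679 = -0.00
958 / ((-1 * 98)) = -479 / 49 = -9.78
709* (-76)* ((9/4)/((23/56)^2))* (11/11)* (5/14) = -256687.49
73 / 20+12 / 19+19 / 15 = 1265 / 228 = 5.55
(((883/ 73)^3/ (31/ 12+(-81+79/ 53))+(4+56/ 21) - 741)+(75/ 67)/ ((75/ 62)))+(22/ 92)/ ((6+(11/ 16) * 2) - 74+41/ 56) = -8186344165127481113/ 10822520560880025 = -756.42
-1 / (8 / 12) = -3 / 2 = -1.50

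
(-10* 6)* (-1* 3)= 180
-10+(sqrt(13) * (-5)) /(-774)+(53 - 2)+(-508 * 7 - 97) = -3612+5 * sqrt(13) /774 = -3611.98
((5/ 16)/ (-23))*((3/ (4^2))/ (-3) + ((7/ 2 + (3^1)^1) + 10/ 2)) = -915/ 5888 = -0.16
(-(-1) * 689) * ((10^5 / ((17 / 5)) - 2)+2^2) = 344523426 / 17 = 20266083.88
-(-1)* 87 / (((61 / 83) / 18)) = 129978 / 61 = 2130.79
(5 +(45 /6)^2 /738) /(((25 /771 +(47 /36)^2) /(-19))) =-1317091590 /23719033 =-55.53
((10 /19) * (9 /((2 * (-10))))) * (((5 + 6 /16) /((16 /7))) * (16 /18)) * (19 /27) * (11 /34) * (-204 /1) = 3311 /144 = 22.99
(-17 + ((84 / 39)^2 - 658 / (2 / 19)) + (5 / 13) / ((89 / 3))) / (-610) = 94207017 / 9175010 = 10.27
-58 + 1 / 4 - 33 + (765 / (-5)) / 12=-103.50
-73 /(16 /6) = -219 /8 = -27.38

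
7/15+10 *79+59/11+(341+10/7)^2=118053.16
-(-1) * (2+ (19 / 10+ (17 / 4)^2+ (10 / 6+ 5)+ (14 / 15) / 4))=2309 / 80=28.86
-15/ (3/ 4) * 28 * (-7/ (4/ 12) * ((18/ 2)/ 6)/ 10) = 1764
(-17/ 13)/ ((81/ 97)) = -1649/ 1053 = -1.57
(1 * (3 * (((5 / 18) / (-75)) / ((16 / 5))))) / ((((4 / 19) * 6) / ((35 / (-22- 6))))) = 95 / 27648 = 0.00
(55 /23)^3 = 166375 /12167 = 13.67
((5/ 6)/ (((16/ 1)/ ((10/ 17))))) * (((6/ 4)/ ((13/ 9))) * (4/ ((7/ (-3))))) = -675/ 12376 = -0.05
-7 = -7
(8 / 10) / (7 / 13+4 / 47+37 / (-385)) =94094 / 62039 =1.52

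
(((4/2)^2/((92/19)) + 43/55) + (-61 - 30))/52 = -113081/65780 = -1.72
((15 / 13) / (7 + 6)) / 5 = 3 / 169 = 0.02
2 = 2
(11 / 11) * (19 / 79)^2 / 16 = 361 / 99856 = 0.00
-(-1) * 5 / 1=5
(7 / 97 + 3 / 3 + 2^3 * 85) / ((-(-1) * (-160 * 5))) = -4129 / 4850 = -0.85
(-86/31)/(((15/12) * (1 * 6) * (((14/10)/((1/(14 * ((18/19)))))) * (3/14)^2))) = -3268/7533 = -0.43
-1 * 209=-209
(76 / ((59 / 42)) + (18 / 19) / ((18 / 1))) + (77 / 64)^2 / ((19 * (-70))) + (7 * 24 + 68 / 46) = 236170892861 / 1056071680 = 223.63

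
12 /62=6 /31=0.19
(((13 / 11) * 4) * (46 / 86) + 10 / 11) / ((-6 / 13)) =-3523 / 473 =-7.45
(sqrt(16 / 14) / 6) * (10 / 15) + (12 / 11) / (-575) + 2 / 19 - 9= -1069153 / 120175 + 2 * sqrt(14) / 63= -8.78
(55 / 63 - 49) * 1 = -3032 / 63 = -48.13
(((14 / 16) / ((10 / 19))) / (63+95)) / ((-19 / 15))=-21 / 2528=-0.01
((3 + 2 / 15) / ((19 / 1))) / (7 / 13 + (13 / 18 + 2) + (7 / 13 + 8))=3666 / 262295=0.01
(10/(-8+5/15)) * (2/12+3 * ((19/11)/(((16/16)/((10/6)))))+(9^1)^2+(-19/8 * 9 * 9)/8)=-694385/8096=-85.77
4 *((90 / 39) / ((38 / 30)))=1800 / 247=7.29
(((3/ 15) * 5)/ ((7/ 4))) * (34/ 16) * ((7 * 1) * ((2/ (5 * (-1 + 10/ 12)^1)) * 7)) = -714/ 5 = -142.80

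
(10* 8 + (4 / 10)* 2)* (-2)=-808 / 5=-161.60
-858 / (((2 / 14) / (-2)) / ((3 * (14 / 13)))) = 38808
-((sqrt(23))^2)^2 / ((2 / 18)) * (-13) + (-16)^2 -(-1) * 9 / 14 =870095 / 14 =62149.64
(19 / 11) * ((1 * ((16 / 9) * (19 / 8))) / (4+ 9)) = 722 / 1287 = 0.56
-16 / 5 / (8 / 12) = -4.80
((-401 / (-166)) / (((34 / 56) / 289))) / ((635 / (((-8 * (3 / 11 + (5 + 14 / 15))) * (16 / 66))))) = -6254624768 / 286978725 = -21.79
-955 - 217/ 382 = -365027/ 382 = -955.57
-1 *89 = -89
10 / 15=2 / 3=0.67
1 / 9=0.11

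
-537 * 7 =-3759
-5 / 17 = -0.29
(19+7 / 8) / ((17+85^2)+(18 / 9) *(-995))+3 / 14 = 0.22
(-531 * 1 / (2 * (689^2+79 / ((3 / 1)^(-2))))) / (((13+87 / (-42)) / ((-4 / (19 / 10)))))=2065 / 19195567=0.00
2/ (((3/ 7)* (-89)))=-14/ 267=-0.05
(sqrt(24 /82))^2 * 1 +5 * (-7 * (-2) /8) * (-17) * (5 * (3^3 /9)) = -365877 /164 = -2230.96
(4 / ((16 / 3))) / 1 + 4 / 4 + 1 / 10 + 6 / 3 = 3.85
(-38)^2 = 1444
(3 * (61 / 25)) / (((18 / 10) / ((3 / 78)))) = 61 / 390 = 0.16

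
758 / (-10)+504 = 2141 / 5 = 428.20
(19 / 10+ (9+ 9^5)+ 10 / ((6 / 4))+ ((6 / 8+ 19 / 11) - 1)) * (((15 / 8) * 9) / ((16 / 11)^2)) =471131.10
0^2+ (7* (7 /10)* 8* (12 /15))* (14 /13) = 10976 /325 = 33.77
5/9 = 0.56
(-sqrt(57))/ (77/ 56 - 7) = 8 *sqrt(57)/ 45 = 1.34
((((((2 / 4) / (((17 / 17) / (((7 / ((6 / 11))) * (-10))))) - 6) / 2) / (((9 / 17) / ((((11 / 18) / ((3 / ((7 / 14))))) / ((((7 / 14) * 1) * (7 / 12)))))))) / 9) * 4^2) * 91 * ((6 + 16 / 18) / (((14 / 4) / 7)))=-1015263392 / 19683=-51580.72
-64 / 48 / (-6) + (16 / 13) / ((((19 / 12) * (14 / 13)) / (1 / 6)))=410 / 1197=0.34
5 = 5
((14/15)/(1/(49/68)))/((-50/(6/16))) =-343/68000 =-0.01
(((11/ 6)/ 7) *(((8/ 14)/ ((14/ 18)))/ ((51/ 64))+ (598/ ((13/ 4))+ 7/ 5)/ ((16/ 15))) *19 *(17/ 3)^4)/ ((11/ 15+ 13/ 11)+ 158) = 5606.56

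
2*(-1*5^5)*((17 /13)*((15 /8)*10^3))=-15324519.23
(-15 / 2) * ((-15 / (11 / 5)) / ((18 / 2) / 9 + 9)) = 225 / 44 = 5.11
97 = 97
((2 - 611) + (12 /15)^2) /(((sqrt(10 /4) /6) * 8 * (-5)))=45627 * sqrt(10) /2500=57.71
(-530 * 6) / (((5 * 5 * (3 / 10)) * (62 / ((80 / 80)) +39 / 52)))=-6.76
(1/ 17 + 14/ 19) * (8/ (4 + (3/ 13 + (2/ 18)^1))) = 60138/ 41021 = 1.47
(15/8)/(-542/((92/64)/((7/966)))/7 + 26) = 0.07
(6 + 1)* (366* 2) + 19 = 5143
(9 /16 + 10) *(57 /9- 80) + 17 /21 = -87057 /112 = -777.29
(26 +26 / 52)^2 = 2809 / 4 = 702.25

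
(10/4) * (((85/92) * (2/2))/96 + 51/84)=190655/123648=1.54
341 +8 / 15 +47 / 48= 27401 / 80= 342.51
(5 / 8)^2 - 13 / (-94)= 1591 / 3008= 0.53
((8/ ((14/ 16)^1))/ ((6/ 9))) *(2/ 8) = 24/ 7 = 3.43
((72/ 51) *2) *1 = 48/ 17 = 2.82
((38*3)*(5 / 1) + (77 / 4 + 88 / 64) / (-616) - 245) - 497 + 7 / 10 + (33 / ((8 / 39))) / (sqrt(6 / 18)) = -383787 / 2240 + 1287*sqrt(3) / 8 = 107.31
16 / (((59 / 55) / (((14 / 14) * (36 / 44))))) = 720 / 59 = 12.20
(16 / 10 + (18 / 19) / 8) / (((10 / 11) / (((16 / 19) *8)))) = 114928 / 9025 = 12.73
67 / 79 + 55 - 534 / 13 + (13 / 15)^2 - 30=-3345437 / 231075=-14.48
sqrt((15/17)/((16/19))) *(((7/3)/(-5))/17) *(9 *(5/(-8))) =21 *sqrt(4845)/9248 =0.16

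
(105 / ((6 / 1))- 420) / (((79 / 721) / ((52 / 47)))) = -15090530 / 3713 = -4064.24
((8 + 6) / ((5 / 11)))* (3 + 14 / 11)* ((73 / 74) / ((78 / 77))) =1849309 / 14430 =128.16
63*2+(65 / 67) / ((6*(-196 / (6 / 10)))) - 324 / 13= 34510727 / 341432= 101.08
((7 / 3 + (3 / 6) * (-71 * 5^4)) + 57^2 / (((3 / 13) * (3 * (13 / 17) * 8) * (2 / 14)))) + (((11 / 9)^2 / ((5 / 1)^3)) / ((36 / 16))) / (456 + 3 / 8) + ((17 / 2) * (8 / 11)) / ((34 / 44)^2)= -760370423610283 / 45246843000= -16804.94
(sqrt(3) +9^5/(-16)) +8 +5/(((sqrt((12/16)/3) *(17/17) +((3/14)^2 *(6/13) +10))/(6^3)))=-63980197/17872 +sqrt(3)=-3578.18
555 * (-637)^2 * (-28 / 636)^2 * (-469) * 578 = -997119832205770 / 8427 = -118324413457.43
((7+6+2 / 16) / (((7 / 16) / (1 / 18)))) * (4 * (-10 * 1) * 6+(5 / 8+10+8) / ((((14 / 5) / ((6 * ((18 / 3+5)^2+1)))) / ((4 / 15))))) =37045 / 21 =1764.05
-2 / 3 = -0.67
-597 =-597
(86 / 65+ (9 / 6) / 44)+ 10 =64963 / 5720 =11.36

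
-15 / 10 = -1.50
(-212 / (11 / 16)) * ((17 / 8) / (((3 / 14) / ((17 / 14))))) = -122536 / 33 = -3713.21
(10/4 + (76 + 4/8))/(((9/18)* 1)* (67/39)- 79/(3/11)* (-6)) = 6162/135631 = 0.05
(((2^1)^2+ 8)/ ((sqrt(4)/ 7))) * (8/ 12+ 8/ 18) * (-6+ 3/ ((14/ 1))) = -270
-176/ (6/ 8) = -704/ 3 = -234.67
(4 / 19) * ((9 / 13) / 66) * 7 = 42 / 2717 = 0.02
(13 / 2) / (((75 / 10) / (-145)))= -125.67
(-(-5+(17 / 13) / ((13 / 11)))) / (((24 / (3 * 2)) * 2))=329 / 676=0.49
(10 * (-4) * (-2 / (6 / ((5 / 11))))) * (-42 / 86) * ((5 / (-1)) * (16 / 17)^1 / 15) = 22400 / 24123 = 0.93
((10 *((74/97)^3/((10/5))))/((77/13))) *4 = 105358240/70275821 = 1.50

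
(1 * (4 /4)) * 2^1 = 2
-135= -135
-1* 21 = -21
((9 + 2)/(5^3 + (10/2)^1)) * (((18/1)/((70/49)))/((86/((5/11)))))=63/11180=0.01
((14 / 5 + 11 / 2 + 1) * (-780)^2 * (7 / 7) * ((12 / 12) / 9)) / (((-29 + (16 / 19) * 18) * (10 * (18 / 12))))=-796328 / 263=-3027.86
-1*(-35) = 35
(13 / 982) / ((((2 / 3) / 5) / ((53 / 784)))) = 10335 / 1539776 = 0.01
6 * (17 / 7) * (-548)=-55896 / 7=-7985.14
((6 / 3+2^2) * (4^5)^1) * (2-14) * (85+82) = -12312576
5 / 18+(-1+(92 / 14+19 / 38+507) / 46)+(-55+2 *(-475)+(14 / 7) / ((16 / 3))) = -11524439 / 11592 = -994.17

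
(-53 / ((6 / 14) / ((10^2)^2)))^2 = 13764100000000 / 9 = 1529344444444.44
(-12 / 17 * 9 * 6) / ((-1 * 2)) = 324 / 17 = 19.06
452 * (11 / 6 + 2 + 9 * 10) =127238 / 3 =42412.67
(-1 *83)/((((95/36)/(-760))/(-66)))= -1577664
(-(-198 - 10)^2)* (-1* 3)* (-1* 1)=-129792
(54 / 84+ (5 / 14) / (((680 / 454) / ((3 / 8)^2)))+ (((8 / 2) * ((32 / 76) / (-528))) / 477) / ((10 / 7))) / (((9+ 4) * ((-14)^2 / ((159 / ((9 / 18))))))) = 4740484373 / 56156728320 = 0.08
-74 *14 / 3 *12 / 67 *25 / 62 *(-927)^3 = 41263775519400 / 2077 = 19867007953.49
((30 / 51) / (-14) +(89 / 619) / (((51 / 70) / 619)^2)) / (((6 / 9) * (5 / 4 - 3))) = -3779241070 / 42483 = -88958.90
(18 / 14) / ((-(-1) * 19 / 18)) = 162 / 133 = 1.22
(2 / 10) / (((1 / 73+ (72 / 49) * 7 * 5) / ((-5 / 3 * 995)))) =-508445 / 78861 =-6.45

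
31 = 31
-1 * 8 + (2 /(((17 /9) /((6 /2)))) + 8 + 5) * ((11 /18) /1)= 577 /306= 1.89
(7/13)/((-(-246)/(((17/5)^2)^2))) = 584647/1998750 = 0.29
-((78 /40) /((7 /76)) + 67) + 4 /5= -3058 /35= -87.37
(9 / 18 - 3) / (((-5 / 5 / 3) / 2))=15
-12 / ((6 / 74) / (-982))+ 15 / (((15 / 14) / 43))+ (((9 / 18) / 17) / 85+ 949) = 424503431 / 2890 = 146887.00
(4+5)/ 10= 9/ 10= 0.90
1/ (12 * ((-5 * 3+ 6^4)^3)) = 1/ 25224852492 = 0.00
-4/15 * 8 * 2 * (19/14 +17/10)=-6848/525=-13.04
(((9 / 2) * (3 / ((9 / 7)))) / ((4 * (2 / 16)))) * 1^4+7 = 28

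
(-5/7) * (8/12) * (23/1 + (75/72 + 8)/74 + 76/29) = -6629305/540792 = -12.26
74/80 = 37/40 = 0.92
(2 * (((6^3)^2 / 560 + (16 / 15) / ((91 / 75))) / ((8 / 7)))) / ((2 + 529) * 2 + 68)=9577 / 73450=0.13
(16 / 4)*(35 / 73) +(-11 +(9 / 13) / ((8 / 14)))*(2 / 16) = 21083 / 30368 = 0.69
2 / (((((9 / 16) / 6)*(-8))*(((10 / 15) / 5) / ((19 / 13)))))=-380 / 13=-29.23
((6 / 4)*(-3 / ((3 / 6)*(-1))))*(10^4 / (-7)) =-90000 / 7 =-12857.14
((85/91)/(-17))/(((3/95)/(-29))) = 13775/273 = 50.46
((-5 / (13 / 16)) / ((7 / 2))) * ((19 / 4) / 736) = -95 / 8372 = -0.01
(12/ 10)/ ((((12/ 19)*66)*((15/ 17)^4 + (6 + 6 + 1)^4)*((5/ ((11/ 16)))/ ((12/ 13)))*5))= 1586899/ 62022841556000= 0.00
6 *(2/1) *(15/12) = 15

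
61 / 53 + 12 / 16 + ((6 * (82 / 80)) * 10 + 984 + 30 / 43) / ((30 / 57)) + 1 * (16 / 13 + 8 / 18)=2654900008 / 1333215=1991.35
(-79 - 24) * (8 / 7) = -824 / 7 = -117.71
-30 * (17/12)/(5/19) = -323/2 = -161.50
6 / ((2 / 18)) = 54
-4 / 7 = -0.57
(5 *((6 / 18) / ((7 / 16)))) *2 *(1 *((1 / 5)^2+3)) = 2432 / 105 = 23.16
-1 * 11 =-11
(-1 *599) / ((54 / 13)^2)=-101231 / 2916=-34.72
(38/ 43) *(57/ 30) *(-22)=-36.94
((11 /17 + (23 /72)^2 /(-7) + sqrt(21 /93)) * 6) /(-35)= -78035 /719712 - 6 * sqrt(217) /1085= -0.19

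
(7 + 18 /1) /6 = 25 /6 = 4.17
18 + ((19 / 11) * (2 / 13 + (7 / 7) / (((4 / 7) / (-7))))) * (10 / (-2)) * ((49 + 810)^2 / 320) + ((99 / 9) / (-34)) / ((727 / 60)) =108994933063585 / 452438272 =240905.64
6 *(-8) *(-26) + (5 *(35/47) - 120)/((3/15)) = 31331/47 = 666.62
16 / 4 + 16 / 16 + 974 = 979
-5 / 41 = -0.12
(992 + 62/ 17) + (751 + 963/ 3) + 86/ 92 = 1617631/ 782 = 2068.58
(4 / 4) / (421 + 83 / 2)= 2 / 925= 0.00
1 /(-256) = -1 /256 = -0.00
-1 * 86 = -86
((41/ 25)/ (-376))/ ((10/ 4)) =-41/ 23500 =-0.00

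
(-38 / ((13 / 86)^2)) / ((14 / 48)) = -6745152 / 1183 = -5701.73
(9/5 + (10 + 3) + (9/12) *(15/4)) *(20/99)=1409/396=3.56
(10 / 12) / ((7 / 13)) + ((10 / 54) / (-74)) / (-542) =11731625 / 7580412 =1.55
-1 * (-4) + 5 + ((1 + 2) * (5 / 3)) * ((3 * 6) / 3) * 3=99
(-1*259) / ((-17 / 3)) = 777 / 17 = 45.71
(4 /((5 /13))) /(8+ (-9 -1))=-26 /5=-5.20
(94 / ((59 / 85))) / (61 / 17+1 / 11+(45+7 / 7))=149413 / 54811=2.73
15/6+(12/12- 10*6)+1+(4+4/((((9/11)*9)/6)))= -2605/54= -48.24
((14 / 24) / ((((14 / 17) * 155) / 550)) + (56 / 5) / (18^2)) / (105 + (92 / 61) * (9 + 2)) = 7805621 / 372481740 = 0.02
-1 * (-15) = 15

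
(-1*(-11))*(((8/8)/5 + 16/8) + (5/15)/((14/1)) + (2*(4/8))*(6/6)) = 7447/210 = 35.46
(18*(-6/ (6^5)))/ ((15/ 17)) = -17/ 1080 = -0.02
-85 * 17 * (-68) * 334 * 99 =3249065160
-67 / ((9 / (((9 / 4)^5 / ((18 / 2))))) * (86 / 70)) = -38.82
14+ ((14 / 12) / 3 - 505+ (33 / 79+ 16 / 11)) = -7644853 / 15642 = -488.74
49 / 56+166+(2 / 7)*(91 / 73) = 97663 / 584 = 167.23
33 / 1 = 33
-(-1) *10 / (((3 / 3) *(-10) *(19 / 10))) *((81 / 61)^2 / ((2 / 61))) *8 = -262440 / 1159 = -226.44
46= 46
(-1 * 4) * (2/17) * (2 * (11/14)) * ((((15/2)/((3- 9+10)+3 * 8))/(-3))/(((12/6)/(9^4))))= 360855/1666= 216.60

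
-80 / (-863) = 80 / 863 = 0.09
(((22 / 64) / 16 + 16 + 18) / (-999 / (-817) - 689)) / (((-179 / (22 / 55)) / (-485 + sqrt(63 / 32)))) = -1380438331 / 25749147136 + 42693969 * sqrt(14) / 1029965885440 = -0.05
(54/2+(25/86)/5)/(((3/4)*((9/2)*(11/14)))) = 130312/12771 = 10.20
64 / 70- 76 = -2628 / 35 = -75.09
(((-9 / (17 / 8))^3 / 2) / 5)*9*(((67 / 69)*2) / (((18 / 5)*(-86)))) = 2083968 / 4858957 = 0.43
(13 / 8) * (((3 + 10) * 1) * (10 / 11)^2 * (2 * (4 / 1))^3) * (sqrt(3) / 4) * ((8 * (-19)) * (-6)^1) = 246604800 * sqrt(3) / 121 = 3530016.88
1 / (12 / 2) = 1 / 6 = 0.17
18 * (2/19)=1.89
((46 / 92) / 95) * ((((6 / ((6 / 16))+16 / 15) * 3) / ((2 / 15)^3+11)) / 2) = 8640 / 705527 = 0.01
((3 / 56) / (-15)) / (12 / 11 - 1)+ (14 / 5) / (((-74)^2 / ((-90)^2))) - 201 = -75474779 / 383320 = -196.90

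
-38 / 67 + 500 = 33462 / 67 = 499.43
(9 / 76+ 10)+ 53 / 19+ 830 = 64061 / 76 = 842.91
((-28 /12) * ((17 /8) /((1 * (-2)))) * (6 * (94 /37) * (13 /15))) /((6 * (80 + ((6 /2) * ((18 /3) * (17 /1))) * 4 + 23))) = 72709 /17675640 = 0.00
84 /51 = 28 /17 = 1.65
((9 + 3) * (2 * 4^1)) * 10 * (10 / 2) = 4800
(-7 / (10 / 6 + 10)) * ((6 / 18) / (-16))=1 / 80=0.01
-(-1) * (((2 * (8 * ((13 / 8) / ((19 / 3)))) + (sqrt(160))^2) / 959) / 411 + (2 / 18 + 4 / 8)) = 27477755 / 44932986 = 0.61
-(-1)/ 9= 1/ 9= 0.11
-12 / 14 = -6 / 7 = -0.86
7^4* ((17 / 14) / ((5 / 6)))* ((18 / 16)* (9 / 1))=1416933 / 40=35423.32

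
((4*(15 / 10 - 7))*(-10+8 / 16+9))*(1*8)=88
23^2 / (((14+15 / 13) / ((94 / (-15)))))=-646438 / 2955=-218.76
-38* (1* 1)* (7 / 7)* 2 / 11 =-6.91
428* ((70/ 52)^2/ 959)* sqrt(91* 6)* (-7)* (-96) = 12583200* sqrt(546)/ 23153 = 12699.31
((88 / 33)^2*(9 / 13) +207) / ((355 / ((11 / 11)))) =551 / 923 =0.60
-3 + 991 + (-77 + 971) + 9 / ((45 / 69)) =9479 / 5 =1895.80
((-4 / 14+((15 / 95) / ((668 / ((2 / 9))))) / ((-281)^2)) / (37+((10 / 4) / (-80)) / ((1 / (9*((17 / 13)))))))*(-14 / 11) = 1250711916064 / 125994944871411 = 0.01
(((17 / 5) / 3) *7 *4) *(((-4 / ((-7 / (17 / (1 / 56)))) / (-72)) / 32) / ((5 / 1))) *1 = -2023 / 1350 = -1.50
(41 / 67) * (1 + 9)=410 / 67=6.12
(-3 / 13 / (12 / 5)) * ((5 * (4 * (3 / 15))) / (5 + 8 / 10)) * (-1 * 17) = 425 / 377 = 1.13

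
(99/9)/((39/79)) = 869/39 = 22.28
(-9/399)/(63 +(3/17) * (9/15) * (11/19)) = -85/237636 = -0.00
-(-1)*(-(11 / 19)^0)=-1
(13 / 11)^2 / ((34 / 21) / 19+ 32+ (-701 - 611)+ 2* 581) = -67431 / 5692808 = -0.01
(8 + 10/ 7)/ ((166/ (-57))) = -1881/ 581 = -3.24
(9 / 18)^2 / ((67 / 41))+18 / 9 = 2.15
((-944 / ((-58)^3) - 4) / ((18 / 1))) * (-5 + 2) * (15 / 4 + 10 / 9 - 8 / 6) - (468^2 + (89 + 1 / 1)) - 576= -578659908967 / 2634012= -219687.65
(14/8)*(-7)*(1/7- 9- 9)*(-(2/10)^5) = -7/100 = -0.07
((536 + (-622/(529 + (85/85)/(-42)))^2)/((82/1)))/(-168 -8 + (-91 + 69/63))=-696279756585/28251408514004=-0.02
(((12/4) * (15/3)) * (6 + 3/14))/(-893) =-1305/12502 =-0.10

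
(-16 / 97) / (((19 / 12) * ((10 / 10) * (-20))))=48 / 9215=0.01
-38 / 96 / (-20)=19 / 960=0.02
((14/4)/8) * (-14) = -6.12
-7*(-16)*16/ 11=1792/ 11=162.91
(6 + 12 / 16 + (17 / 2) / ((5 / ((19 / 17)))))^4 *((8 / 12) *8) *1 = 895745041 / 30000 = 29858.17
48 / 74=0.65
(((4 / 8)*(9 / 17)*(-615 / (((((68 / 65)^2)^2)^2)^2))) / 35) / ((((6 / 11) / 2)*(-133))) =412128603618549648226776123046875 / 6615629899310975092114548959739904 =0.06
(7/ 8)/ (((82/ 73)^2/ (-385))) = -14361655/ 53792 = -266.98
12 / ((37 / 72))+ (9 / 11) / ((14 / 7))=19341 / 814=23.76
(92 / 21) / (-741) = -92 / 15561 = -0.01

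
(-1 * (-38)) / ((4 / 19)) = 361 / 2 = 180.50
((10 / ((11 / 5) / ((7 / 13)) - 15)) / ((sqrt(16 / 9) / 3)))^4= 18.06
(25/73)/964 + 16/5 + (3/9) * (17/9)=36385699/9500220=3.83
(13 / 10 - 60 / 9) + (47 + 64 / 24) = 443 / 10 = 44.30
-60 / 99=-0.61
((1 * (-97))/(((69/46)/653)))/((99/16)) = -2026912/297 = -6824.62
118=118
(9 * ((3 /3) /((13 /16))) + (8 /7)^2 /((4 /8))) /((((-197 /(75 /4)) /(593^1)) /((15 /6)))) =-242388750 /125489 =-1931.55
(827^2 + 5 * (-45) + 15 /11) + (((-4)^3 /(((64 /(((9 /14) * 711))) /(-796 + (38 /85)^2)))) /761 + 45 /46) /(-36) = 53258826414587327 /77898851800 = 683692.06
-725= -725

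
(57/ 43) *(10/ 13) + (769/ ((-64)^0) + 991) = 984410/ 559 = 1761.02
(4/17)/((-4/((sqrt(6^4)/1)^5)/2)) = -120932352/17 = -7113667.76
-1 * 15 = -15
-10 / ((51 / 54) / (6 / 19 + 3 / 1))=-11340 / 323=-35.11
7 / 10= 0.70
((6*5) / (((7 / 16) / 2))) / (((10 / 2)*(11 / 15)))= 2880 / 77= 37.40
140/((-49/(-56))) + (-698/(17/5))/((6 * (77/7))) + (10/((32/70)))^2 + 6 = 23029009/35904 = 641.41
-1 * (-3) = 3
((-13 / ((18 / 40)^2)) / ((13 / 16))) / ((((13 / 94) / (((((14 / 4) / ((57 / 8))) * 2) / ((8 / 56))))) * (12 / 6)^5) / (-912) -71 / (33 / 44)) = 23582720 / 28255257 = 0.83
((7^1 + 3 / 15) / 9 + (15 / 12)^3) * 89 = 78409 / 320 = 245.03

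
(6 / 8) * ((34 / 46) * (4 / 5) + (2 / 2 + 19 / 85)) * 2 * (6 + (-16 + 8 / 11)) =-31932 / 1265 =-25.24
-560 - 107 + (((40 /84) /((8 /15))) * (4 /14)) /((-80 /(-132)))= -261299 /392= -666.58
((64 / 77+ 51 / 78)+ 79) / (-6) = -161131 / 12012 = -13.41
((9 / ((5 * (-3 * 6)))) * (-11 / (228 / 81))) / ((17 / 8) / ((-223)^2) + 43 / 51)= 753245163 / 1625226085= 0.46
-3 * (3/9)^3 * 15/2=-5/6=-0.83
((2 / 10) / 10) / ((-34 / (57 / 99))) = -19 / 56100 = -0.00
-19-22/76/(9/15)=-2221/114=-19.48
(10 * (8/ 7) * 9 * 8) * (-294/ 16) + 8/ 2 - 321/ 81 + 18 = -407753/ 27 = -15101.96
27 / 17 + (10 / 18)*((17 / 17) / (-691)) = 167828 / 105723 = 1.59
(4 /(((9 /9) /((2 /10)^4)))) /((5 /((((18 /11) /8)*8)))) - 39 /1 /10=-267981 /68750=-3.90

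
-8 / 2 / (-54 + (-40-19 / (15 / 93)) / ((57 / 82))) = 95 / 6674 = 0.01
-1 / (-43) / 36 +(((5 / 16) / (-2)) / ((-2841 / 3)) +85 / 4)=249222031 / 11727648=21.25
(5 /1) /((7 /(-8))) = -40 /7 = -5.71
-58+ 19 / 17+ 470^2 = 3754333 / 17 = 220843.12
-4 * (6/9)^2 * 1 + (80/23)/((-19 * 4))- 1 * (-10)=32158/3933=8.18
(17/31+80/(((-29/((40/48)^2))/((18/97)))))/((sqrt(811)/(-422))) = -7098462 * sqrt(811)/70721633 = -2.86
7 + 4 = 11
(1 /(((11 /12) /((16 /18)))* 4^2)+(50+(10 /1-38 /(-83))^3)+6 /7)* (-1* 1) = -157792898086 /132082797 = -1194.65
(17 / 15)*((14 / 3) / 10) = 119 / 225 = 0.53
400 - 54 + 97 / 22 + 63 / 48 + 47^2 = 450687 / 176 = 2560.72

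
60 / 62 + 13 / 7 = 613 / 217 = 2.82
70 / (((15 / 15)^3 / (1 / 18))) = 3.89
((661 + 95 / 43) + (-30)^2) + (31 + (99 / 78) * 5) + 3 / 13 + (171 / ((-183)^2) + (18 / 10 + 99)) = 35393763317 / 20800390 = 1701.59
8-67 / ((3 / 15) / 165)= -55267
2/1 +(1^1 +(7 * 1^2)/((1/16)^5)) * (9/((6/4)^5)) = 234881110/27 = 8699300.37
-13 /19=-0.68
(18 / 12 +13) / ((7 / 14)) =29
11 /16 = 0.69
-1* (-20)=20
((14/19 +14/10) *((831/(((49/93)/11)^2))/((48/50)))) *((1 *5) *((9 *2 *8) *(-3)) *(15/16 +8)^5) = -339322762902169845866925/3416784896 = -99310542873041.85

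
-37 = -37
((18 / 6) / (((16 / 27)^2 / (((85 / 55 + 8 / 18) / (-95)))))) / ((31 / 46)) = -1101033 / 4146560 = -0.27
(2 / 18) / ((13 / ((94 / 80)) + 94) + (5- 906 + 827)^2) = 47 / 2360790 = 0.00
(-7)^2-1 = 48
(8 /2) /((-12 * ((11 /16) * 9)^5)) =-1048576 /28529701497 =-0.00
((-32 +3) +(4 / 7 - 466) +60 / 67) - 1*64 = -261483 / 469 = -557.53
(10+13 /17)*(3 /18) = 61 /34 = 1.79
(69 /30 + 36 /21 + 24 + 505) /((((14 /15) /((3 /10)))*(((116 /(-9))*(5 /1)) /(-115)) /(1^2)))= 69510393 /227360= 305.73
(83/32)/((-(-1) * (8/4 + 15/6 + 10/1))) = 83/464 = 0.18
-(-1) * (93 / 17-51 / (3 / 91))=-26206 / 17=-1541.53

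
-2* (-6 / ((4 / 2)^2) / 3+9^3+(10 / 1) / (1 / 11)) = -1677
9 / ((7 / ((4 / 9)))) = 0.57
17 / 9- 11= -82 / 9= -9.11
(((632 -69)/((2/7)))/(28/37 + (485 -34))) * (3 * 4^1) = 874902/16715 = 52.34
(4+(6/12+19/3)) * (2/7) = 65/21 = 3.10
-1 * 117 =-117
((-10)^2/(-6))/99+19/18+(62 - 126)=-37489/594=-63.11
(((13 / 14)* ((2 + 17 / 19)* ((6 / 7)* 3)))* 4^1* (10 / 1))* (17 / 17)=257400 / 931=276.48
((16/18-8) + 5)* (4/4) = -2.11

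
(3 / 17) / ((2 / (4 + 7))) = 33 / 34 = 0.97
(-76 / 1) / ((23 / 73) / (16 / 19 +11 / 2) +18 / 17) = -5682539 / 82883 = -68.56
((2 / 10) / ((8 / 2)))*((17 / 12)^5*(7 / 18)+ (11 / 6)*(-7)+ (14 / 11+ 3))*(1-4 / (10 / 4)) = 312441251 / 1642291200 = 0.19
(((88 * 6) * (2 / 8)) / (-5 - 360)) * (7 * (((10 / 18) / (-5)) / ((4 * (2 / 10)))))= 77 / 219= 0.35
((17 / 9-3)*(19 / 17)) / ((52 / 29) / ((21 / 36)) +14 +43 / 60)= -771400 / 11051139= -0.07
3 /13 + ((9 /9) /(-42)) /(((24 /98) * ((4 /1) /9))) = 5 /416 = 0.01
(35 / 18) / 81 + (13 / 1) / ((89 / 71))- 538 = -68463107 / 129762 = -527.61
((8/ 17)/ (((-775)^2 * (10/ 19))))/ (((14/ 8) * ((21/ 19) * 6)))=2888/ 22514428125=0.00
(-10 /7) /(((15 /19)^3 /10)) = -27436 /945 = -29.03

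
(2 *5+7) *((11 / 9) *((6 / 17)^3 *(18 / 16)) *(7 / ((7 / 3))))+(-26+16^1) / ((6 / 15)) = -6334 / 289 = -21.92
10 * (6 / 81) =20 / 27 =0.74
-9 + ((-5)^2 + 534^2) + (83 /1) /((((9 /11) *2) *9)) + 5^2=46202827 /162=285202.64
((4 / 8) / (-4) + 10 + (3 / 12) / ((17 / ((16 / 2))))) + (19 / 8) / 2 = 3041 / 272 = 11.18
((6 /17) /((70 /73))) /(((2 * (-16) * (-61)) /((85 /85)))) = 219 /1161440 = 0.00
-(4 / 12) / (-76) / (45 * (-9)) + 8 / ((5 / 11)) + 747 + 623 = 128130983 / 92340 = 1387.60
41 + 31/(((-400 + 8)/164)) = 2747/98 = 28.03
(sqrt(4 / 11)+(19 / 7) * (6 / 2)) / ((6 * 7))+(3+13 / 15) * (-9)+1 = -16467 / 490+sqrt(11) / 231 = -33.59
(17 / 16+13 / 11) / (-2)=-395 / 352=-1.12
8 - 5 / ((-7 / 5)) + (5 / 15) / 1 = 250 / 21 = 11.90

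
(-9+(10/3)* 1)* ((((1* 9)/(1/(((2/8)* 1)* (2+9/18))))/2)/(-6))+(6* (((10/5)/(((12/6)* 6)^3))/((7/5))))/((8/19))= 21515/8064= 2.67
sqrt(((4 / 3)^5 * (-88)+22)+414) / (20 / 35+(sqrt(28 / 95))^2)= 665 * sqrt(11877) / 7776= 9.32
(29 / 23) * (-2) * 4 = -232 / 23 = -10.09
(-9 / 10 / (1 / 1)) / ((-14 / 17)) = 153 / 140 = 1.09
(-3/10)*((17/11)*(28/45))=-238/825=-0.29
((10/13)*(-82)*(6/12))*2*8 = -6560/13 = -504.62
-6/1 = -6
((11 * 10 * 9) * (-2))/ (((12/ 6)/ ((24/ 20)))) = -1188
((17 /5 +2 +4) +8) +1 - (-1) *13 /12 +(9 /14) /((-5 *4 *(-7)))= 114589 /5880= 19.49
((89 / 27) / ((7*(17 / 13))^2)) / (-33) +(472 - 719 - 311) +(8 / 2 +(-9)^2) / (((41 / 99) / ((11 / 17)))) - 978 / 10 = -1352770474919 / 2586577455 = -523.00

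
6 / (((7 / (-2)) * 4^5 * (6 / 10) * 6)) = -5 / 10752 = -0.00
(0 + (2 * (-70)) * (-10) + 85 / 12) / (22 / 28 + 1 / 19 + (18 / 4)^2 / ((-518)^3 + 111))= 1678.40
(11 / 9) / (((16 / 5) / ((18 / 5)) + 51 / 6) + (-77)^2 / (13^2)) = 3718 / 135283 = 0.03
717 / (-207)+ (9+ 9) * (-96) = -119471 / 69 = -1731.46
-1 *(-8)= 8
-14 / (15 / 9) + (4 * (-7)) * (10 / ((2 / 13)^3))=-384517 / 5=-76903.40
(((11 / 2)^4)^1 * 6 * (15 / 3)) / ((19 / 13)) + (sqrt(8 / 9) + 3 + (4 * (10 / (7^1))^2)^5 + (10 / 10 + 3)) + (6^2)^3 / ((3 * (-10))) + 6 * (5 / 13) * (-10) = 2 * sqrt(2) / 3 + 149206245748589291 / 2790855460120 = 53463.49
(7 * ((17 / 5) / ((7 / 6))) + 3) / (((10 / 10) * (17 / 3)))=351 / 85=4.13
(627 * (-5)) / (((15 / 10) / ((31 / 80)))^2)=-200849 / 960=-209.22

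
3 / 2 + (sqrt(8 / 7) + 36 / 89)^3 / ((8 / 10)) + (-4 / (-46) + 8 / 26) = 226460 * sqrt(14) / 388129 + 10950935299 / 2951000234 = 5.89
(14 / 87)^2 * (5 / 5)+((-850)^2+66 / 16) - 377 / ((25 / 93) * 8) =273365351729 / 378450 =722328.85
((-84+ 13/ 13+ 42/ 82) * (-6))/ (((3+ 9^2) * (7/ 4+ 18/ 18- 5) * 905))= -6764/ 2337615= -0.00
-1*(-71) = 71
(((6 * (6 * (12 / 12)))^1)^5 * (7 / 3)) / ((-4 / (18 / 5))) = -634894848 / 5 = -126978969.60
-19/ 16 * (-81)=1539/ 16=96.19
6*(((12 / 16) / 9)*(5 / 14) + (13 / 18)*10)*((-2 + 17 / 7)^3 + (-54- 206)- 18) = -348420185 / 28812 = -12092.88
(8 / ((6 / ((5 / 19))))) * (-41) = -820 / 57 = -14.39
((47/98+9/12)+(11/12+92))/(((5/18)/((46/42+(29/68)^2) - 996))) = -2673558093709/7930160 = -337137.98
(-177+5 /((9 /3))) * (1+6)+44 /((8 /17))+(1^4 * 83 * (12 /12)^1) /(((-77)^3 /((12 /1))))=-3105799975 /2739198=-1133.84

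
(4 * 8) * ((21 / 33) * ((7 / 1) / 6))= 23.76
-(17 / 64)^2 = -289 / 4096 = -0.07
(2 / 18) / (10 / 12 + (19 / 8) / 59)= 472 / 3711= 0.13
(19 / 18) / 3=19 / 54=0.35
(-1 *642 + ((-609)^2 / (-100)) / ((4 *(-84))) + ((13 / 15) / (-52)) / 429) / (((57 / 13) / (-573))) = 248161863643 / 3009600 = 82456.76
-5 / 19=-0.26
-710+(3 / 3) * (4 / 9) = -6386 / 9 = -709.56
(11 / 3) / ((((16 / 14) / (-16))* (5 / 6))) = -308 / 5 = -61.60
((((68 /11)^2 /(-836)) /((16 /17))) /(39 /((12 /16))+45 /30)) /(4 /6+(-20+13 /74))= 545343 /11508290519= 0.00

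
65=65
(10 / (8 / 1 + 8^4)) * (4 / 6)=5 / 3078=0.00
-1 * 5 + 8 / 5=-17 / 5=-3.40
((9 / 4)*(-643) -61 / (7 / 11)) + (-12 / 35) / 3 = -215981 / 140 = -1542.72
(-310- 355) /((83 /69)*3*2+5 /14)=-214130 /2439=-87.79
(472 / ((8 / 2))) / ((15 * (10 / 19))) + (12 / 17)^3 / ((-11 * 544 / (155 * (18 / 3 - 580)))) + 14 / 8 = 6043237579 / 275619300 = 21.93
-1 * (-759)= 759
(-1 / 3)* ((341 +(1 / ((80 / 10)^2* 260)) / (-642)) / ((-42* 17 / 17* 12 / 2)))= 3642862079 / 8076257280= 0.45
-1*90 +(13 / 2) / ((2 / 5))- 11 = -339 / 4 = -84.75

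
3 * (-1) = -3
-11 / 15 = -0.73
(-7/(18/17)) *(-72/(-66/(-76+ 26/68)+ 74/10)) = 2039660/35449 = 57.54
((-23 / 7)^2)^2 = 279841 / 2401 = 116.55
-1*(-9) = 9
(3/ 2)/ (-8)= -3/ 16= -0.19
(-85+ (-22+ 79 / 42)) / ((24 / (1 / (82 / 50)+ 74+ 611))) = -20684275 / 6888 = -3002.94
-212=-212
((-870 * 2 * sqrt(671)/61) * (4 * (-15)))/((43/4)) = 417600 * sqrt(671)/2623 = 4124.05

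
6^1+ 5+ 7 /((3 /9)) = 32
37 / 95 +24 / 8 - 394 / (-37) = 49344 / 3515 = 14.04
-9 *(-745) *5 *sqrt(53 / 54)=3725 *sqrt(318) / 2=33213.13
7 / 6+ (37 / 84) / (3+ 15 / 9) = 1483 / 1176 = 1.26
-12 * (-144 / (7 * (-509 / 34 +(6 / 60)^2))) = -2937600 / 178031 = -16.50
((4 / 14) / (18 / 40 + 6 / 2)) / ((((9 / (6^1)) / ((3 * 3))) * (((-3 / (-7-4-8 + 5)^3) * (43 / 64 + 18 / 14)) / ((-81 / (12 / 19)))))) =-600606720 / 20171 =-29775.75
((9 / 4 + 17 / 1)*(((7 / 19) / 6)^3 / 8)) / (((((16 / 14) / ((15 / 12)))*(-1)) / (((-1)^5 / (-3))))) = -924385 / 4551303168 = -0.00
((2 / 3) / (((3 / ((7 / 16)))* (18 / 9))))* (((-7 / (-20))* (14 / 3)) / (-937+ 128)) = -343 / 3494880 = -0.00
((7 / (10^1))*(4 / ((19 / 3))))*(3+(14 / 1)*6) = 3654 / 95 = 38.46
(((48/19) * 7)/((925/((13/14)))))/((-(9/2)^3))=-832/4270725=-0.00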